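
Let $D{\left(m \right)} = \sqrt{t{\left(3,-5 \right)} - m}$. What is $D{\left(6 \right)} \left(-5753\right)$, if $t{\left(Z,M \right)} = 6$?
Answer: $0$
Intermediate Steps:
$D{\left(m \right)} = \sqrt{6 - m}$
$D{\left(6 \right)} \left(-5753\right) = \sqrt{6 - 6} \left(-5753\right) = \sqrt{0} \left(-5753\right) = 0 \left(-5753\right) = 0$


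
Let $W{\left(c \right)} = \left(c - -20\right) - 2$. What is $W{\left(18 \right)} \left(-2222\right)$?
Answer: $-79992$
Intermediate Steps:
$W{\left(c \right)} = 18 + c$ ($W{\left(c \right)} = \left(c + 20\right) + \left(-3 + 1\right) = \left(20 + c\right) - 2 = 18 + c$)
$W{\left(18 \right)} \left(-2222\right) = \left(18 + 18\right) \left(-2222\right) = 36 \left(-2222\right) = -79992$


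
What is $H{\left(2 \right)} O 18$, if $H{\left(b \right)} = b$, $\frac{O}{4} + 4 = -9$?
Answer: $-1872$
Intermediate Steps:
$O = -52$ ($O = -16 + 4 \left(-9\right) = -16 - 36 = -52$)
$H{\left(2 \right)} O 18 = 2 \left(-52\right) 18 = \left(-104\right) 18 = -1872$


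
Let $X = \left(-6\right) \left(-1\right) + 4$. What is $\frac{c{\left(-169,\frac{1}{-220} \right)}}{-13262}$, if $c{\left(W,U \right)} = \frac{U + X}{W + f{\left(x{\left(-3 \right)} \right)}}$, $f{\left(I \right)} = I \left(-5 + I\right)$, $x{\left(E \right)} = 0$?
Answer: $\frac{2199}{493081160} \approx 4.4597 \cdot 10^{-6}$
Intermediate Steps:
$X = 10$ ($X = 6 + 4 = 10$)
$c{\left(W,U \right)} = \frac{10 + U}{W}$ ($c{\left(W,U \right)} = \frac{U + 10}{W + 0 \left(-5 + 0\right)} = \frac{10 + U}{W + 0 \left(-5\right)} = \frac{10 + U}{W + 0} = \frac{10 + U}{W}$)
$\frac{c{\left(-169,\frac{1}{-220} \right)}}{-13262} = \frac{\frac{1}{-169} \left(10 + \frac{1}{-220}\right)}{-13262} = - \frac{10 - \frac{1}{220}}{169} \left(- \frac{1}{13262}\right) = \left(- \frac{1}{169}\right) \frac{2199}{220} \left(- \frac{1}{13262}\right) = \left(- \frac{2199}{37180}\right) \left(- \frac{1}{13262}\right) = \frac{2199}{493081160}$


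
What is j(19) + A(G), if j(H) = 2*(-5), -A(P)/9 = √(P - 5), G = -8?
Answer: -10 - 9*I*√13 ≈ -10.0 - 32.45*I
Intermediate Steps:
A(P) = -9*√(-5 + P) (A(P) = -9*√(P - 5) = -9*√(-5 + P))
j(H) = -10
j(19) + A(G) = -10 - 9*√(-5 - 8) = -10 - 9*I*√13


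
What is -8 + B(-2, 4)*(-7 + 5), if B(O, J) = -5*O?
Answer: -28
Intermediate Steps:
-8 + B(-2, 4)*(-7 + 5) = -8 + (-5*(-2))*(-7 + 5) = -8 + 10*(-2) = -8 - 20 = -28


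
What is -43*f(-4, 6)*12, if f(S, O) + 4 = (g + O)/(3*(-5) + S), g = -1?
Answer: 41796/19 ≈ 2199.8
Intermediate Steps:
f(S, O) = -4 + (-1 + O)/(-15 + S) (f(S, O) = -4 + (-1 + O)/(3*(-5) + S) = -4 + (-1 + O)/(-15 + S))
-43*f(-4, 6)*12 = -43*(59 + 6 - 4*(-4))/(-15 - 4)*12 = -43*(59 + 6 + 16)/(-19)*12 = -(-43)*81/19*12 = -43*(-81/19)*12 = (3483/19)*12 = 41796/19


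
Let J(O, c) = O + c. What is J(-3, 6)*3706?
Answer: 11118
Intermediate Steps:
J(-3, 6)*3706 = (-3 + 6)*3706 = 3*3706 = 11118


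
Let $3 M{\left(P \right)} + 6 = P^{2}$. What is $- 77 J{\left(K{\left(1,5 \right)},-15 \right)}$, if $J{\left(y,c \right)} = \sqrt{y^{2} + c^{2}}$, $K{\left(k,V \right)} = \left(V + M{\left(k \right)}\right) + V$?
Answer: $- \frac{385 \sqrt{106}}{3} \approx -1321.3$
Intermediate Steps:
$M{\left(P \right)} = -2 + \frac{P^{2}}{3}$
$K{\left(k,V \right)} = -2 + 2 V + \frac{k^{2}}{3}$ ($K{\left(k,V \right)} = \left(V + \left(-2 + \frac{k^{2}}{3}\right)\right) + V = \left(-2 + V + \frac{k^{2}}{3}\right) + V = -2 + 2 V + \frac{k^{2}}{3}$)
$J{\left(y,c \right)} = \sqrt{c^{2} + y^{2}}$
$- 77 J{\left(K{\left(1,5 \right)},-15 \right)} = - 77 \sqrt{\left(-15\right)^{2} + \left(-2 + 2 \cdot 5 + \frac{1^{2}}{3}\right)^{2}} = - 77 \sqrt{225 + \left(-2 + 10 + \frac{1}{3} \cdot 1\right)^{2}} = - 77 \sqrt{225 + \left(-2 + 10 + \frac{1}{3}\right)^{2}} = - 77 \sqrt{225 + \left(\frac{25}{3}\right)^{2}} = - 77 \sqrt{225 + \frac{625}{9}} = - 77 \sqrt{\frac{2650}{9}} = - 77 \frac{5 \sqrt{106}}{3} = - \frac{385 \sqrt{106}}{3}$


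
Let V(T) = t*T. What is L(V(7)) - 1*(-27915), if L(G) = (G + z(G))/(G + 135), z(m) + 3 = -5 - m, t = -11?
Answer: 809531/29 ≈ 27915.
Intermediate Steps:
V(T) = -11*T
z(m) = -8 - m (z(m) = -3 + (-5 - m) = -8 - m)
L(G) = -8/(135 + G) (L(G) = (G + (-8 - G))/(G + 135) = -8/(135 + G))
L(V(7)) - 1*(-27915) = -8/(135 - 11*7) - 1*(-27915) = -8/(135 - 77) + 27915 = -8/58 + 27915 = -8*1/58 + 27915 = -4/29 + 27915 = 809531/29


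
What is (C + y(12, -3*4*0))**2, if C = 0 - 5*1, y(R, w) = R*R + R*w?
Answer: 19321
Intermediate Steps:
y(R, w) = R**2 + R*w
C = -5 (C = 0 - 5 = -5)
(C + y(12, -3*4*0))**2 = (-5 + 12*(12 - 3*4*0))**2 = (-5 + 12*(12 - 12*0))**2 = (-5 + 12*(12 + 0))**2 = (-5 + 12*12)**2 = (-5 + 144)**2 = 139**2 = 19321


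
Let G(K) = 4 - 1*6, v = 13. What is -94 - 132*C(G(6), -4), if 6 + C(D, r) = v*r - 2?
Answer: 7826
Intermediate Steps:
G(K) = -2 (G(K) = 4 - 6 = -2)
C(D, r) = -8 + 13*r (C(D, r) = -6 + (13*r - 2) = -6 + (-2 + 13*r) = -8 + 13*r)
-94 - 132*C(G(6), -4) = -94 - 132*(-8 + 13*(-4)) = -94 - 132*(-8 - 52) = -94 - 132*(-60) = -94 + 7920 = 7826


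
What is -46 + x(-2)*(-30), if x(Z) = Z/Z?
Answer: -76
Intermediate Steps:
x(Z) = 1
-46 + x(-2)*(-30) = -46 + 1*(-30) = -46 - 30 = -76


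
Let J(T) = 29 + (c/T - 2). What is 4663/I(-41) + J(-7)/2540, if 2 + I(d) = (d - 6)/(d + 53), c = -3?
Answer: -248721012/315595 ≈ -788.10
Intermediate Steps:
I(d) = -2 + (-6 + d)/(53 + d) (I(d) = -2 + (d - 6)/(d + 53) = -2 + (-6 + d)/(53 + d))
J(T) = 27 - 3/T (J(T) = 29 + (-3/T - 2) = 29 + (-2 - 3/T) = 27 - 3/T)
4663/I(-41) + J(-7)/2540 = 4663/(((-112 - 1*(-41))/(53 - 41))) + (27 - 3/(-7))/2540 = 4663/(((-112 + 41)/12)) + (27 - 3*(-⅐))*(1/2540) = 4663/(((1/12)*(-71))) + (27 + 3/7)*(1/2540) = 4663/(-71/12) + (192/7)*(1/2540) = 4663*(-12/71) + 48/4445 = -55956/71 + 48/4445 = -248721012/315595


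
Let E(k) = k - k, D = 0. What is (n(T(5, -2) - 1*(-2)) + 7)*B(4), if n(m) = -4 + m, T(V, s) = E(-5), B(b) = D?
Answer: 0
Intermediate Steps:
E(k) = 0
B(b) = 0
T(V, s) = 0
(n(T(5, -2) - 1*(-2)) + 7)*B(4) = ((-4 + (0 - 1*(-2))) + 7)*0 = ((-4 + (0 + 2)) + 7)*0 = ((-4 + 2) + 7)*0 = (-2 + 7)*0 = 5*0 = 0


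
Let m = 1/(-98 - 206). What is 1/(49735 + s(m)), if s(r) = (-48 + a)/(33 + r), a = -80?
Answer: 10031/498852873 ≈ 2.0108e-5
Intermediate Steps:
m = -1/304 (m = 1/(-304) = -1/304 ≈ -0.0032895)
s(r) = -128/(33 + r) (s(r) = (-48 - 80)/(33 + r) = -128/(33 + r))
1/(49735 + s(m)) = 1/(49735 - 128/(33 - 1/304)) = 1/(49735 - 128/10031/304) = 1/(49735 - 128*304/10031) = 1/(49735 - 38912/10031) = 1/(498852873/10031) = 10031/498852873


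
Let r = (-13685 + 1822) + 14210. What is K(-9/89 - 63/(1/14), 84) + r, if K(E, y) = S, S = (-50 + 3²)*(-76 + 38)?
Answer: 3905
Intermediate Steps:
S = 1558 (S = (-50 + 9)*(-38) = -41*(-38) = 1558)
K(E, y) = 1558
r = 2347 (r = -11863 + 14210 = 2347)
K(-9/89 - 63/(1/14), 84) + r = 1558 + 2347 = 3905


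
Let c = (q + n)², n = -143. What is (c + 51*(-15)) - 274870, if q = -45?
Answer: -240291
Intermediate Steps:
c = 35344 (c = (-45 - 143)² = (-188)² = 35344)
(c + 51*(-15)) - 274870 = (35344 + 51*(-15)) - 274870 = (35344 - 765) - 274870 = 34579 - 274870 = -240291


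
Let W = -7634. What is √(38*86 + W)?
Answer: I*√4366 ≈ 66.076*I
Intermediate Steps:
√(38*86 + W) = √(38*86 - 7634) = √(3268 - 7634) = √(-4366) = I*√4366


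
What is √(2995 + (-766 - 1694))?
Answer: √535 ≈ 23.130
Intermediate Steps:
√(2995 + (-766 - 1694)) = √(2995 - 2460) = √535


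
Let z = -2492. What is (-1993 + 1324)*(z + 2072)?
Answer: 280980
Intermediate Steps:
(-1993 + 1324)*(z + 2072) = (-1993 + 1324)*(-2492 + 2072) = -669*(-420) = 280980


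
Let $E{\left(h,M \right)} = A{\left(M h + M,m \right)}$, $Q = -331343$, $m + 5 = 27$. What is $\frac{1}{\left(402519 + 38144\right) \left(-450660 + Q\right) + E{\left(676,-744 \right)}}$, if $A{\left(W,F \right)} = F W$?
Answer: $- \frac{1}{344610869125} \approx -2.9018 \cdot 10^{-12}$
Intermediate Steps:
$m = 22$ ($m = -5 + 27 = 22$)
$E{\left(h,M \right)} = 22 M + 22 M h$ ($E{\left(h,M \right)} = 22 \left(M h + M\right) = 22 \left(M + M h\right) = 22 M + 22 M h$)
$\frac{1}{\left(402519 + 38144\right) \left(-450660 + Q\right) + E{\left(676,-744 \right)}} = \frac{1}{\left(402519 + 38144\right) \left(-450660 - 331343\right) + 22 \left(-744\right) \left(1 + 676\right)} = \frac{1}{440663 \left(-782003\right) + 22 \left(-744\right) 677} = \frac{1}{-344599787989 - 11081136} = \frac{1}{-344610869125} = - \frac{1}{344610869125}$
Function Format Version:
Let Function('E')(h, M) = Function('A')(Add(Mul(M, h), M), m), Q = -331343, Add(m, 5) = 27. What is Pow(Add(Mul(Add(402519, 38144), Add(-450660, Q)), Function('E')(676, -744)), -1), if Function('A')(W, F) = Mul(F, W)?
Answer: Rational(-1, 344610869125) ≈ -2.9018e-12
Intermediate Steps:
m = 22 (m = Add(-5, 27) = 22)
Function('E')(h, M) = Add(Mul(22, M), Mul(22, M, h)) (Function('E')(h, M) = Mul(22, Add(Mul(M, h), M)) = Mul(22, Add(M, Mul(M, h))) = Add(Mul(22, M), Mul(22, M, h)))
Pow(Add(Mul(Add(402519, 38144), Add(-450660, Q)), Function('E')(676, -744)), -1) = Pow(Add(Mul(Add(402519, 38144), Add(-450660, -331343)), Mul(22, -744, Add(1, 676))), -1) = Pow(Add(Mul(440663, -782003), Mul(22, -744, 677)), -1) = Pow(Add(-344599787989, -11081136), -1) = Pow(-344610869125, -1) = Rational(-1, 344610869125)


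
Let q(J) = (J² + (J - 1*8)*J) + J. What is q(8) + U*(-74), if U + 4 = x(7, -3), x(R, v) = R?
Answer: -150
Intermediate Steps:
q(J) = J + J² + J*(-8 + J) (q(J) = (J² + (J - 8)*J) + J = (J² + (-8 + J)*J) + J = (J² + J*(-8 + J)) + J = J + J² + J*(-8 + J))
U = 3 (U = -4 + 7 = 3)
q(8) + U*(-74) = 8*(-7 + 2*8) + 3*(-74) = 8*(-7 + 16) - 222 = 8*9 - 222 = 72 - 222 = -150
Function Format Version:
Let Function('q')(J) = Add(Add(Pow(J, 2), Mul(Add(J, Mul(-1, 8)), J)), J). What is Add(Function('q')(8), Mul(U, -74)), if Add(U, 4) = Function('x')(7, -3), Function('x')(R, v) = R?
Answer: -150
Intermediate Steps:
Function('q')(J) = Add(J, Pow(J, 2), Mul(J, Add(-8, J))) (Function('q')(J) = Add(Add(Pow(J, 2), Mul(Add(J, -8), J)), J) = Add(Add(Pow(J, 2), Mul(Add(-8, J), J)), J) = Add(Add(Pow(J, 2), Mul(J, Add(-8, J))), J) = Add(J, Pow(J, 2), Mul(J, Add(-8, J))))
U = 3 (U = Add(-4, 7) = 3)
Add(Function('q')(8), Mul(U, -74)) = Add(Mul(8, Add(-7, Mul(2, 8))), Mul(3, -74)) = Add(Mul(8, Add(-7, 16)), -222) = Add(Mul(8, 9), -222) = Add(72, -222) = -150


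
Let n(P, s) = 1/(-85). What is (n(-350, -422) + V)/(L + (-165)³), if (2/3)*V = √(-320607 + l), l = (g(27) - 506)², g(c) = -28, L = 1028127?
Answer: 1/294439830 - 3*I*√3939/2309332 ≈ 3.3963e-9 - 8.1532e-5*I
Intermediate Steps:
l = 285156 (l = (-28 - 506)² = (-534)² = 285156)
n(P, s) = -1/85
V = 9*I*√3939/2 (V = 3*√(-320607 + 285156)/2 = 3*√(-35451)/2 = 3*(3*I*√3939)/2 = 9*I*√3939/2 ≈ 282.43*I)
(n(-350, -422) + V)/(L + (-165)³) = (-1/85 + 9*I*√3939/2)/(1028127 + (-165)³) = (-1/85 + 9*I*√3939/2)/(1028127 - 4492125) = (-1/85 + 9*I*√3939/2)/(-3463998) = (-1/85 + 9*I*√3939/2)*(-1/3463998) = 1/294439830 - 3*I*√3939/2309332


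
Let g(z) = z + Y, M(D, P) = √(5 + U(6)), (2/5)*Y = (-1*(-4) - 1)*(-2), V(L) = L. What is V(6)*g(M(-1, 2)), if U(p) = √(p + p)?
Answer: -90 + 6*√(5 + 2*√3) ≈ -72.544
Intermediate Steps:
U(p) = √2*√p (U(p) = √(2*p) = √2*√p)
Y = -15 (Y = 5*((-1*(-4) - 1)*(-2))/2 = 5*((4 - 1)*(-2))/2 = 5*(3*(-2))/2 = (5/2)*(-6) = -15)
M(D, P) = √(5 + 2*√3) (M(D, P) = √(5 + √2*√6) = √(5 + 2*√3))
g(z) = -15 + z (g(z) = z - 15 = -15 + z)
V(6)*g(M(-1, 2)) = 6*(-15 + √(5 + 2*√3)) = -90 + 6*√(5 + 2*√3)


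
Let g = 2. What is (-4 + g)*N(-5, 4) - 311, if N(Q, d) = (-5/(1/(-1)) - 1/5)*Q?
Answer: -263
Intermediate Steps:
N(Q, d) = 24*Q/5 (N(Q, d) = (-5/(1*(-1)) - 1*1/5)*Q = (-5/(-1) - 1/5)*Q = (-5*(-1) - 1/5)*Q = (5 - 1/5)*Q = 24*Q/5)
(-4 + g)*N(-5, 4) - 311 = (-4 + 2)*((24/5)*(-5)) - 311 = -2*(-24) - 311 = 48 - 311 = -263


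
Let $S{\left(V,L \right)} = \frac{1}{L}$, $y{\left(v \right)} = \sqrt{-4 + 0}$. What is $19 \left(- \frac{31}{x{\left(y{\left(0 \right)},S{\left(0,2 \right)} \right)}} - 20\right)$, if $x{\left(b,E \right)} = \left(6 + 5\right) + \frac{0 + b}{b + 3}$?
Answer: $- \frac{239761}{555} + \frac{1178 i}{555} \approx -432.0 + 2.1225 i$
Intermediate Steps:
$y{\left(v \right)} = 2 i$ ($y{\left(v \right)} = \sqrt{-4} = 2 i$)
$x{\left(b,E \right)} = 11 + \frac{b}{3 + b}$
$19 \left(- \frac{31}{x{\left(y{\left(0 \right)},S{\left(0,2 \right)} \right)}} - 20\right) = 19 \left(- \frac{31}{3 \frac{1}{3 + 2 i} \left(11 + 4 \cdot 2 i\right)} - 20\right) = 19 \left(- \frac{31}{3 \frac{3 - 2 i}{13} \left(11 + 8 i\right)} - 20\right) = 19 \left(- \frac{31}{\frac{3}{13} \left(3 - 2 i\right) \left(11 + 8 i\right)} - 20\right) = 19 \left(- 31 \frac{\left(3 + 2 i\right) \left(11 - 8 i\right)}{555} - 20\right) = 19 \left(- \frac{31 \left(3 + 2 i\right) \left(11 - 8 i\right)}{555} - 20\right) = 19 \left(-20 - \frac{31 \left(3 + 2 i\right) \left(11 - 8 i\right)}{555}\right) = -380 - \frac{589 \left(3 + 2 i\right) \left(11 - 8 i\right)}{555}$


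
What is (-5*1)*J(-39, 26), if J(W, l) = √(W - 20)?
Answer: -5*I*√59 ≈ -38.406*I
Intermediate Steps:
J(W, l) = √(-20 + W)
(-5*1)*J(-39, 26) = (-5*1)*√(-20 - 39) = -5*I*√59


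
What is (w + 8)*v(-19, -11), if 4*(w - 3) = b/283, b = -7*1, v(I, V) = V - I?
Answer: 24890/283 ≈ 87.951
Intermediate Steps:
b = -7
w = 3389/1132 (w = 3 + (-7/283)/4 = 3 + (-7*1/283)/4 = 3 + (¼)*(-7/283) = 3 - 7/1132 = 3389/1132 ≈ 2.9938)
(w + 8)*v(-19, -11) = (3389/1132 + 8)*(-11 - 1*(-19)) = 12445*(-11 + 19)/1132 = (12445/1132)*8 = 24890/283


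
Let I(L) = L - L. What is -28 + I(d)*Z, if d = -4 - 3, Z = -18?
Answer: -28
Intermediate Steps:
d = -7
I(L) = 0
-28 + I(d)*Z = -28 + 0*(-18) = -28 + 0 = -28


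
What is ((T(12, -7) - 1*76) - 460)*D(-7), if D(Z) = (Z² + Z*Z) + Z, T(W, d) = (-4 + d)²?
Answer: -37765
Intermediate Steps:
D(Z) = Z + 2*Z² (D(Z) = (Z² + Z²) + Z = 2*Z² + Z = Z + 2*Z²)
((T(12, -7) - 1*76) - 460)*D(-7) = (((-4 - 7)² - 1*76) - 460)*(-7*(1 + 2*(-7))) = (((-11)² - 76) - 460)*(-7*(1 - 14)) = ((121 - 76) - 460)*(-7*(-13)) = (45 - 460)*91 = -415*91 = -37765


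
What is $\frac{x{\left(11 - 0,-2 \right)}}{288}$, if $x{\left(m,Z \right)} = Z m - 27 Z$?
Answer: $\frac{1}{9} \approx 0.11111$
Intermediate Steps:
$x{\left(m,Z \right)} = - 27 Z + Z m$
$\frac{x{\left(11 - 0,-2 \right)}}{288} = \frac{\left(-2\right) \left(-27 + \left(11 - 0\right)\right)}{288} = - 2 \left(-27 + \left(11 + 0\right)\right) \frac{1}{288} = - 2 \left(-27 + 11\right) \frac{1}{288} = \left(-2\right) \left(-16\right) \frac{1}{288} = 32 \cdot \frac{1}{288} = \frac{1}{9}$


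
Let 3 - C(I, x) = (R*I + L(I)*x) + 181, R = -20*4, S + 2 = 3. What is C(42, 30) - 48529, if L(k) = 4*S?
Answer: -45467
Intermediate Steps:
S = 1 (S = -2 + 3 = 1)
L(k) = 4 (L(k) = 4*1 = 4)
R = -80
C(I, x) = -178 - 4*x + 80*I (C(I, x) = 3 - ((-80*I + 4*x) + 181) = 3 - (181 - 80*I + 4*x) = 3 + (-181 - 4*x + 80*I) = -178 - 4*x + 80*I)
C(42, 30) - 48529 = (-178 - 4*30 + 80*42) - 48529 = (-178 - 120 + 3360) - 48529 = 3062 - 48529 = -45467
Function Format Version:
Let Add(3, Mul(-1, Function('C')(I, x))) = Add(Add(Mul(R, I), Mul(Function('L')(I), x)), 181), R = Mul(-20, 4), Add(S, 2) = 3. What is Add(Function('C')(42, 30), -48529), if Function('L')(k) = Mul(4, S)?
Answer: -45467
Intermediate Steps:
S = 1 (S = Add(-2, 3) = 1)
Function('L')(k) = 4 (Function('L')(k) = Mul(4, 1) = 4)
R = -80
Function('C')(I, x) = Add(-178, Mul(-4, x), Mul(80, I)) (Function('C')(I, x) = Add(3, Mul(-1, Add(Add(Mul(-80, I), Mul(4, x)), 181))) = Add(3, Mul(-1, Add(181, Mul(-80, I), Mul(4, x)))) = Add(3, Add(-181, Mul(-4, x), Mul(80, I))) = Add(-178, Mul(-4, x), Mul(80, I)))
Add(Function('C')(42, 30), -48529) = Add(Add(-178, Mul(-4, 30), Mul(80, 42)), -48529) = Add(Add(-178, -120, 3360), -48529) = Add(3062, -48529) = -45467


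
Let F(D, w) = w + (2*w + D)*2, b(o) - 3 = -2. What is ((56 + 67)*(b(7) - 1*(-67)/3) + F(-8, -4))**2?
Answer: 8031556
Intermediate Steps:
b(o) = 1 (b(o) = 3 - 2 = 1)
F(D, w) = 2*D + 5*w (F(D, w) = w + (D + 2*w)*2 = w + (2*D + 4*w) = 2*D + 5*w)
((56 + 67)*(b(7) - 1*(-67)/3) + F(-8, -4))**2 = ((56 + 67)*(1 - 1*(-67)/3) + (2*(-8) + 5*(-4)))**2 = (123*(1 + 67*(1/3)) + (-16 - 20))**2 = (123*(1 + 67/3) - 36)**2 = (123*(70/3) - 36)**2 = (2870 - 36)**2 = 2834**2 = 8031556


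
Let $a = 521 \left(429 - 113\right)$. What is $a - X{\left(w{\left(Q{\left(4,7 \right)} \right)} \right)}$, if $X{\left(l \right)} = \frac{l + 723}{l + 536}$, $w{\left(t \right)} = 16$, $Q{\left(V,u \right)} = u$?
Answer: $\frac{90878333}{552} \approx 1.6463 \cdot 10^{5}$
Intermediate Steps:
$X{\left(l \right)} = \frac{723 + l}{536 + l}$
$a = 164636$ ($a = 521 \cdot 316 = 164636$)
$a - X{\left(w{\left(Q{\left(4,7 \right)} \right)} \right)} = 164636 - \frac{723 + 16}{536 + 16} = 164636 - \frac{1}{552} \cdot 739 = 164636 - \frac{739}{552} = \frac{90878333}{552}$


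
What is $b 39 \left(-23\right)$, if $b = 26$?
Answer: $-23322$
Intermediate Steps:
$b 39 \left(-23\right) = 26 \cdot 39 \left(-23\right) = 1014 \left(-23\right) = -23322$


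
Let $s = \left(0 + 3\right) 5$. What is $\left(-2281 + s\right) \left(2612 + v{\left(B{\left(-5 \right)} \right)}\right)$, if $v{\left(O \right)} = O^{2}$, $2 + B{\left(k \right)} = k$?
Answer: $-6029826$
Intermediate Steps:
$B{\left(k \right)} = -2 + k$
$s = 15$ ($s = 3 \cdot 5 = 15$)
$\left(-2281 + s\right) \left(2612 + v{\left(B{\left(-5 \right)} \right)}\right) = \left(-2281 + 15\right) \left(2612 + \left(-2 - 5\right)^{2}\right) = - 2266 \left(2612 + \left(-7\right)^{2}\right) = - 2266 \left(2612 + 49\right) = \left(-2266\right) 2661 = -6029826$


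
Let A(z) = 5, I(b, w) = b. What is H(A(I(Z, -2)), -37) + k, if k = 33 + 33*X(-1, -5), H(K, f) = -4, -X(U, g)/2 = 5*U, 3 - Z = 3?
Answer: 359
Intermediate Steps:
Z = 0 (Z = 3 - 1*3 = 3 - 3 = 0)
X(U, g) = -10*U
k = 363 (k = 33 + 33*(-10*(-1)) = 33 + 33*10 = 33 + 330 = 363)
H(A(I(Z, -2)), -37) + k = -4 + 363 = 359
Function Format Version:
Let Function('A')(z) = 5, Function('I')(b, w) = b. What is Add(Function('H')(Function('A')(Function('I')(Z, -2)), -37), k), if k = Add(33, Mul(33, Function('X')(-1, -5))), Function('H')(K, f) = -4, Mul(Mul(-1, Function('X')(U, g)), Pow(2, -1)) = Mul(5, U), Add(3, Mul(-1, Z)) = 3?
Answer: 359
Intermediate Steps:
Z = 0 (Z = Add(3, Mul(-1, 3)) = Add(3, -3) = 0)
Function('X')(U, g) = Mul(-10, U) (Function('X')(U, g) = Mul(-2, Mul(5, U)) = Mul(-10, U))
k = 363 (k = Add(33, Mul(33, Mul(-10, -1))) = Add(33, Mul(33, 10)) = Add(33, 330) = 363)
Add(Function('H')(Function('A')(Function('I')(Z, -2)), -37), k) = Add(-4, 363) = 359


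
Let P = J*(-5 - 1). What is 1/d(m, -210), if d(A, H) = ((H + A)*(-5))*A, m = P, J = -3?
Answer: 1/17280 ≈ 5.7870e-5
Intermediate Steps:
P = 18 (P = -3*(-5 - 1) = -3*(-6) = 18)
m = 18
d(A, H) = A*(-5*A - 5*H) (d(A, H) = ((A + H)*(-5))*A = (-5*A - 5*H)*A = A*(-5*A - 5*H))
1/d(m, -210) = 1/(-5*18*(18 - 210)) = 1/(-5*18*(-192)) = 1/17280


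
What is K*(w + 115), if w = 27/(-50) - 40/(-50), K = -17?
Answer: -97971/50 ≈ -1959.4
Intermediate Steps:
w = 13/50 (w = 27*(-1/50) - 40*(-1/50) = -27/50 + 4/5 = 13/50 ≈ 0.26000)
K*(w + 115) = -17*(13/50 + 115) = -17*5763/50 = -97971/50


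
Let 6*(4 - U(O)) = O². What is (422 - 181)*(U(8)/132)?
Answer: -1205/99 ≈ -12.172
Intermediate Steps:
U(O) = 4 - O²/6
(422 - 181)*(U(8)/132) = (422 - 181)*((4 - ⅙*8²)/132) = 241*((4 - ⅙*64)*(1/132)) = 241*((4 - 32/3)*(1/132)) = 241*(-20/3*1/132) = 241*(-5/99) = -1205/99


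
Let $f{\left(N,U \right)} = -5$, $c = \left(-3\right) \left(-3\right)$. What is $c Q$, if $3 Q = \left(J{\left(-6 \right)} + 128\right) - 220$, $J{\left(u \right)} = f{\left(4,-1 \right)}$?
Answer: $-291$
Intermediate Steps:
$c = 9$
$J{\left(u \right)} = -5$
$Q = - \frac{97}{3}$ ($Q = \frac{\left(-5 + 128\right) - 220}{3} = \frac{123 - 220}{3} = \frac{1}{3} \left(-97\right) = - \frac{97}{3} \approx -32.333$)
$c Q = 9 \left(- \frac{97}{3}\right) = -291$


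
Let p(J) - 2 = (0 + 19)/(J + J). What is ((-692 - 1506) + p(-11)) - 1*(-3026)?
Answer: 18241/22 ≈ 829.14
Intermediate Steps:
p(J) = 2 + 19/(2*J) (p(J) = 2 + (0 + 19)/(J + J) = 2 + 19/((2*J)) = 2 + 19*(1/(2*J)) = 2 + 19/(2*J))
((-692 - 1506) + p(-11)) - 1*(-3026) = ((-692 - 1506) + (2 + (19/2)/(-11))) - 1*(-3026) = (-2198 + (2 + (19/2)*(-1/11))) + 3026 = (-2198 + (2 - 19/22)) + 3026 = (-2198 + 25/22) + 3026 = -48331/22 + 3026 = 18241/22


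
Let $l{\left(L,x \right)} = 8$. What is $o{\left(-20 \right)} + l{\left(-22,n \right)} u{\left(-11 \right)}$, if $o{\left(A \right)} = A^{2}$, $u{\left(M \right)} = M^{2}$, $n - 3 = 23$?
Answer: $1368$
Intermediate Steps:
$n = 26$ ($n = 3 + 23 = 26$)
$o{\left(-20 \right)} + l{\left(-22,n \right)} u{\left(-11 \right)} = \left(-20\right)^{2} + 8 \left(-11\right)^{2} = 400 + 8 \cdot 121 = 400 + 968 = 1368$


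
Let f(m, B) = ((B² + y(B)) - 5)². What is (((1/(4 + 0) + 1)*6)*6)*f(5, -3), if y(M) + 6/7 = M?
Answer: 45/49 ≈ 0.91837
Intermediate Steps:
y(M) = -6/7 + M
f(m, B) = (-41/7 + B + B²)² (f(m, B) = ((B² + (-6/7 + B)) - 5)² = ((-6/7 + B + B²) - 5)² = (-41/7 + B + B²)²)
(((1/(4 + 0) + 1)*6)*6)*f(5, -3) = (((1/(4 + 0) + 1)*6)*6)*((-41 + 7*(-3) + 7*(-3)²)²/49) = (((1/4 + 1)*6)*6)*((-41 - 21 + 7*9)²/49) = (((¼ + 1)*6)*6)*((-41 - 21 + 63)²/49) = (((5/4)*6)*6)*((1/49)*1²) = ((15/2)*6)*((1/49)*1) = 45*(1/49) = 45/49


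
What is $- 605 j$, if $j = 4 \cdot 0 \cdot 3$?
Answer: $0$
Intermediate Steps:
$j = 0$ ($j = 0 \cdot 3 = 0$)
$- 605 j = \left(-605\right) 0 = 0$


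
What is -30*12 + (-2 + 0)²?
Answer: -356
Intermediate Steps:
-30*12 + (-2 + 0)² = -360 + (-2)² = -360 + 4 = -356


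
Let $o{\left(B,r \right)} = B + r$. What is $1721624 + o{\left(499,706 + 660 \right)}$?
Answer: $1723489$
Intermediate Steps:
$1721624 + o{\left(499,706 + 660 \right)} = 1721624 + \left(499 + \left(706 + 660\right)\right) = 1721624 + \left(499 + 1366\right) = 1721624 + 1865 = 1723489$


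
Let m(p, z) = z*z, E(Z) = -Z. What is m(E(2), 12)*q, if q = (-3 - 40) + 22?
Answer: -3024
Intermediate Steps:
m(p, z) = z**2
q = -21 (q = -43 + 22 = -21)
m(E(2), 12)*q = 12**2*(-21) = 144*(-21) = -3024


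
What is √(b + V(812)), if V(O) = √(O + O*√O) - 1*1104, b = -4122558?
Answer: √(-4123662 + 2*√203*√(1 + 2*√203)) ≈ 2030.6*I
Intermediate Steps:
V(O) = -1104 + √(O + O^(3/2)) (V(O) = √(O + O^(3/2)) - 1104 = -1104 + √(O + O^(3/2)))
√(b + V(812)) = √(-4122558 + (-1104 + √(812 + 812^(3/2)))) = √(-4122558 + (-1104 + √(812 + 1624*√203))) = √(-4123662 + √(812 + 1624*√203))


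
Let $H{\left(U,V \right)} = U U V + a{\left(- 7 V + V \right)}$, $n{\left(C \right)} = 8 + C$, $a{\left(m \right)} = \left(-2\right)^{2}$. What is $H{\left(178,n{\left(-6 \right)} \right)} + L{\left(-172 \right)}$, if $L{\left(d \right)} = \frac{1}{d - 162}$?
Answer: $\frac{21166247}{334} \approx 63372.0$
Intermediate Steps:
$a{\left(m \right)} = 4$
$H{\left(U,V \right)} = 4 + V U^{2}$ ($H{\left(U,V \right)} = U U V + 4 = U^{2} V + 4 = V U^{2} + 4 = 4 + V U^{2}$)
$L{\left(d \right)} = \frac{1}{-162 + d}$
$H{\left(178,n{\left(-6 \right)} \right)} + L{\left(-172 \right)} = \left(4 + \left(8 - 6\right) 178^{2}\right) + \frac{1}{-162 - 172} = \left(4 + 2 \cdot 31684\right) + \frac{1}{-334} = \left(4 + 63368\right) - \frac{1}{334} = 63372 - \frac{1}{334} = \frac{21166247}{334}$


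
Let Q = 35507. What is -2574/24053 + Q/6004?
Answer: 838595575/144414212 ≈ 5.8069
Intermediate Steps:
-2574/24053 + Q/6004 = -2574/24053 + 35507/6004 = 838595575/144414212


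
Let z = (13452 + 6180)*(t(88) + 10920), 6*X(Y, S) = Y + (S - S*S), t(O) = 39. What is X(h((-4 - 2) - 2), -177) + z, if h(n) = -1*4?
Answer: 645425509/3 ≈ 2.1514e+8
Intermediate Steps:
h(n) = -4
X(Y, S) = -S**2/6 + S/6 + Y/6 (X(Y, S) = (Y + (S - S*S))/6 = (Y + (S - S**2))/6 = (S + Y - S**2)/6 = -S**2/6 + S/6 + Y/6)
z = 215147088 (z = (13452 + 6180)*(39 + 10920) = 19632*10959 = 215147088)
X(h((-4 - 2) - 2), -177) + z = (-1/6*(-177)**2 + (1/6)*(-177) + (1/6)*(-4)) + 215147088 = (-1/6*31329 - 59/2 - 2/3) + 215147088 = (-10443/2 - 59/2 - 2/3) + 215147088 = -15755/3 + 215147088 = 645425509/3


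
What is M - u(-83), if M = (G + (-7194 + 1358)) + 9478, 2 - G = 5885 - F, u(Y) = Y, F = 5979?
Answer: 3821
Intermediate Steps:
G = 96 (G = 2 - (5885 - 1*5979) = 2 - (5885 - 5979) = 2 - 1*(-94) = 2 + 94 = 96)
M = 3738 (M = (96 + (-7194 + 1358)) + 9478 = (96 - 5836) + 9478 = -5740 + 9478 = 3738)
M - u(-83) = 3738 - 1*(-83) = 3738 + 83 = 3821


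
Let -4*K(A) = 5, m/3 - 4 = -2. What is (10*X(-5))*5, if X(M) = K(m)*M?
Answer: 625/2 ≈ 312.50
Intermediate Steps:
m = 6 (m = 12 + 3*(-2) = 12 - 6 = 6)
K(A) = -5/4 (K(A) = -¼*5 = -5/4)
X(M) = -5*M/4
(10*X(-5))*5 = (10*(-5/4*(-5)))*5 = (10*(25/4))*5 = (125/2)*5 = 625/2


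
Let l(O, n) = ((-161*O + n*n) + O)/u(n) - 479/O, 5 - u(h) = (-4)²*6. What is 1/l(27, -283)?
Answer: -2457/2089352 ≈ -0.0011760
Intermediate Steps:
u(h) = -91 (u(h) = 5 - (-4)²*6 = 5 - 16*6 = 5 - 1*96 = 5 - 96 = -91)
l(O, n) = -479/O - n²/91 + 160*O/91 (l(O, n) = ((-161*O + n*n) + O)/(-91) - 479/O = ((-161*O + n²) + O)*(-1/91) - 479/O = ((n² - 161*O) + O)*(-1/91) - 479/O = (n² - 160*O)*(-1/91) - 479/O = (-n²/91 + 160*O/91) - 479/O = -479/O - n²/91 + 160*O/91)
1/l(27, -283) = 1/((1/91)*(-43589 + 27*(-1*(-283)² + 160*27))/27) = 1/((1/91)*(1/27)*(-43589 + 27*(-1*80089 + 4320))) = 1/((1/91)*(1/27)*(-43589 + 27*(-80089 + 4320))) = 1/((1/91)*(1/27)*(-43589 + 27*(-75769))) = 1/((1/91)*(1/27)*(-43589 - 2045763)) = 1/((1/91)*(1/27)*(-2089352)) = 1/(-2089352/2457) = -2457/2089352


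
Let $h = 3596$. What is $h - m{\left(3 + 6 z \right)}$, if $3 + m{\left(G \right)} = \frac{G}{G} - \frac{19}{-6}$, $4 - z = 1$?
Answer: $\frac{21569}{6} \approx 3594.8$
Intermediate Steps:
$z = 3$ ($z = 4 - 1 = 3$)
$m{\left(G \right)} = \frac{7}{6}$ ($m{\left(G \right)} = -3 + \left(\frac{G}{G} - \frac{19}{-6}\right) = -3 + \left(1 - - \frac{19}{6}\right) = -3 + \left(1 + \frac{19}{6}\right) = -3 + \frac{25}{6} = \frac{7}{6}$)
$h - m{\left(3 + 6 z \right)} = 3596 - \frac{7}{6} = \frac{21569}{6}$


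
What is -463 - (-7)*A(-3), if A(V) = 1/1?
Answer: -456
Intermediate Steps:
A(V) = 1
-463 - (-7)*A(-3) = -463 - (-7) = -463 - 1*(-7) = -463 + 7 = -456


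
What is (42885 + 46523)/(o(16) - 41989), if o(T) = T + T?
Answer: -89408/41957 ≈ -2.1309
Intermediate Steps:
o(T) = 2*T
(42885 + 46523)/(o(16) - 41989) = (42885 + 46523)/(2*16 - 41989) = 89408/(32 - 41989) = 89408/(-41957) = 89408*(-1/41957) = -89408/41957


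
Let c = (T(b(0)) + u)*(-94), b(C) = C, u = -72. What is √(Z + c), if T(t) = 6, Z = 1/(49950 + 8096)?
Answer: √20903373729710/58046 ≈ 78.766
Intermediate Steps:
Z = 1/58046 ≈ 1.7228e-5
c = 6204 (c = (6 - 72)*(-94) = -66*(-94) = 6204)
√(Z + c) = √(1/58046 + 6204) = √(360117385/58046) = √20903373729710/58046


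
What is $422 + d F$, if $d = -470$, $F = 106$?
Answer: $-49398$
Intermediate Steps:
$422 + d F = 422 - 49820 = -49398$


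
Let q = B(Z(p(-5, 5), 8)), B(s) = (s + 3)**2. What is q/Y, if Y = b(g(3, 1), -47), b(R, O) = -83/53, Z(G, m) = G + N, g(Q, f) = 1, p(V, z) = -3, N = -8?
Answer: -3392/83 ≈ -40.867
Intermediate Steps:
Z(G, m) = -8 + G (Z(G, m) = G - 8 = -8 + G)
B(s) = (3 + s)**2
b(R, O) = -83/53 (b(R, O) = -83*1/53 = -83/53)
Y = -83/53 ≈ -1.5660
q = 64 (q = (3 + (-8 - 3))**2 = (3 - 11)**2 = (-8)**2 = 64)
q/Y = 64/(-83/53) = 64*(-53/83) = -3392/83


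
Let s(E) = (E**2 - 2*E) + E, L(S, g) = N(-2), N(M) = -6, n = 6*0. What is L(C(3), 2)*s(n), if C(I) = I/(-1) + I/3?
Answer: 0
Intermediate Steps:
C(I) = -2*I/3 (C(I) = I*(-1) + I*(1/3) = -I + I/3 = -2*I/3)
n = 0
L(S, g) = -6
s(E) = E**2 - E
L(C(3), 2)*s(n) = -0*(-1 + 0) = -0*(-1) = -6*0 = 0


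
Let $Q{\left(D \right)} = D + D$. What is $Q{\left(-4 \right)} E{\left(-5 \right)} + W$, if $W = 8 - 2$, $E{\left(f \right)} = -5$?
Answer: $46$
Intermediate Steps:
$Q{\left(D \right)} = 2 D$
$W = 6$
$Q{\left(-4 \right)} E{\left(-5 \right)} + W = 2 \left(-4\right) \left(-5\right) + 6 = \left(-8\right) \left(-5\right) + 6 = 40 + 6 = 46$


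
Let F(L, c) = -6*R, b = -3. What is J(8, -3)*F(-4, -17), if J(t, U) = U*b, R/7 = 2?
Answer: -756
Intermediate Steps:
R = 14 (R = 7*2 = 14)
F(L, c) = -84 (F(L, c) = -6*14 = -84)
J(t, U) = -3*U (J(t, U) = U*(-3) = -3*U)
J(8, -3)*F(-4, -17) = -3*(-3)*(-84) = 9*(-84) = -756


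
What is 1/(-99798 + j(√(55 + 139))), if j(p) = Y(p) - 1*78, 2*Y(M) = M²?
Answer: -1/99779 ≈ -1.0022e-5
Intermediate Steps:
Y(M) = M²/2
j(p) = -78 + p²/2 (j(p) = p²/2 - 1*78 = p²/2 - 78 = -78 + p²/2)
1/(-99798 + j(√(55 + 139))) = 1/(-99798 + (-78 + (√(55 + 139))²/2)) = 1/(-99798 + (-78 + (√194)²/2)) = 1/(-99798 + (-78 + (½)*194)) = 1/(-99798 + (-78 + 97)) = 1/(-99798 + 19) = 1/(-99779) = -1/99779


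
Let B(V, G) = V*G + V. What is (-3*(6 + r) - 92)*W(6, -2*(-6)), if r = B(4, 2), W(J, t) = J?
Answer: -876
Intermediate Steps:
B(V, G) = V + G*V (B(V, G) = G*V + V = V + G*V)
r = 12 (r = 4*(1 + 2) = 4*3 = 12)
(-3*(6 + r) - 92)*W(6, -2*(-6)) = (-3*(6 + 12) - 92)*6 = (-3*18 - 92)*6 = (-54 - 92)*6 = -146*6 = -876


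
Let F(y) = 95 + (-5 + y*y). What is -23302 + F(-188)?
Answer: 12132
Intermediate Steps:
F(y) = 90 + y**2 (F(y) = 95 + (-5 + y**2) = 90 + y**2)
-23302 + F(-188) = -23302 + (90 + (-188)**2) = -23302 + (90 + 35344) = -23302 + 35434 = 12132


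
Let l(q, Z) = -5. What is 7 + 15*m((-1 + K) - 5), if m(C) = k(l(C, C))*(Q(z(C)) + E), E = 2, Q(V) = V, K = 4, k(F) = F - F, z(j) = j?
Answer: 7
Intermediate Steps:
k(F) = 0
m(C) = 0 (m(C) = 0*(C + 2) = 0*(2 + C) = 0)
7 + 15*m((-1 + K) - 5) = 7 + 15*0 = 7 + 0 = 7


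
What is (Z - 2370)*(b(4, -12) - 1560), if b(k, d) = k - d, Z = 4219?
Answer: -2854856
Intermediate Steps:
(Z - 2370)*(b(4, -12) - 1560) = (4219 - 2370)*((4 - 1*(-12)) - 1560) = 1849*((4 + 12) - 1560) = 1849*(16 - 1560) = 1849*(-1544) = -2854856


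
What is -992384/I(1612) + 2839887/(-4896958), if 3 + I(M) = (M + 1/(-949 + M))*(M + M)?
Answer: -1000559346052593/1297946469784514 ≈ -0.77088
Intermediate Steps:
I(M) = -3 + 2*M*(M + 1/(-949 + M)) (I(M) = -3 + (M + 1/(-949 + M))*(M + M) = -3 + (M + 1/(-949 + M))*(2*M) = -3 + 2*M*(M + 1/(-949 + M)))
-992384/I(1612) + 2839887/(-4896958) = -992384*(-949 + 1612)/(2847 - 1*1612 - 1898*1612² + 2*1612³) + 2839887/(-4896958) = -992384*663/(2847 - 1612 - 1898*2598544 + 2*4188852928) + 2839887*(-1/4896958) = -992384*663/(2847 - 1612 - 4932036512 + 8377705856) - 2839887/4896958 = -992384/((1/663)*3445670579) - 2839887/4896958 = -992384/265051583/51 - 2839887/4896958 = -992384*51/265051583 - 2839887/4896958 = -50611584/265051583 - 2839887/4896958 = -1000559346052593/1297946469784514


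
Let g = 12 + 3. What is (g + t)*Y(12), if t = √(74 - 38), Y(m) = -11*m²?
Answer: -33264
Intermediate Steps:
t = 6 (t = √36 = 6)
g = 15
(g + t)*Y(12) = (15 + 6)*(-11*12²) = 21*(-11*144) = 21*(-1584) = -33264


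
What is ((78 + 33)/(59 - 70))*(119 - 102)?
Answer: -1887/11 ≈ -171.55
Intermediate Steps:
((78 + 33)/(59 - 70))*(119 - 102) = (111/(-11))*17 = (111*(-1/11))*17 = -111/11*17 = -1887/11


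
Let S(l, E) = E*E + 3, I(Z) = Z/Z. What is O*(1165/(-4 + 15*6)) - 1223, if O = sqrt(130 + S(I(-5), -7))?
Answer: -1223 + 1165*sqrt(182)/86 ≈ -1040.2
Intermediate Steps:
I(Z) = 1
S(l, E) = 3 + E**2 (S(l, E) = E**2 + 3 = 3 + E**2)
O = sqrt(182) (O = sqrt(130 + (3 + (-7)**2)) = sqrt(130 + (3 + 49)) = sqrt(130 + 52) = sqrt(182) ≈ 13.491)
O*(1165/(-4 + 15*6)) - 1223 = sqrt(182)*(1165/(-4 + 15*6)) - 1223 = sqrt(182)*(1165/(-4 + 90)) - 1223 = sqrt(182)*(1165/86) - 1223 = 1165*sqrt(182)/86 - 1223 = -1223 + 1165*sqrt(182)/86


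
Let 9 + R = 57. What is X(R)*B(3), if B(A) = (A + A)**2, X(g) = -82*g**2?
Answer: -6801408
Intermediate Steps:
R = 48 (R = -9 + 57 = 48)
B(A) = 4*A**2 (B(A) = (2*A)**2 = 4*A**2)
X(R)*B(3) = (-82*48**2)*(4*3**2) = (-82*2304)*(4*9) = -188928*36 = -6801408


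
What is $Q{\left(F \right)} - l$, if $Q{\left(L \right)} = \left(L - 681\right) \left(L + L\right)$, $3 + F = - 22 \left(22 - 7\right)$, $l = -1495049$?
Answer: $2170373$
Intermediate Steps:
$F = -333$ ($F = -3 - 22 \left(22 - 7\right) = -3 - 330 = -333$)
$Q{\left(L \right)} = 2 L \left(-681 + L\right)$ ($Q{\left(L \right)} = \left(-681 + L\right) 2 L = 2 L \left(-681 + L\right)$)
$Q{\left(F \right)} - l = 2 \left(-333\right) \left(-681 - 333\right) - -1495049 = 2 \left(-333\right) \left(-1014\right) + 1495049 = 675324 + 1495049 = 2170373$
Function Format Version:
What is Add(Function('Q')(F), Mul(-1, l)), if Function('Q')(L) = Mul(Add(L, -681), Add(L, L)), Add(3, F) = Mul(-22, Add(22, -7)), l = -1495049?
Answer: 2170373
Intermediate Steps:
F = -333 (F = Add(-3, Mul(-22, Add(22, -7))) = Add(-3, Mul(-22, 15)) = Add(-3, -330) = -333)
Function('Q')(L) = Mul(2, L, Add(-681, L)) (Function('Q')(L) = Mul(Add(-681, L), Mul(2, L)) = Mul(2, L, Add(-681, L)))
Add(Function('Q')(F), Mul(-1, l)) = Add(Mul(2, -333, Add(-681, -333)), Mul(-1, -1495049)) = Add(Mul(2, -333, -1014), 1495049) = Add(675324, 1495049) = 2170373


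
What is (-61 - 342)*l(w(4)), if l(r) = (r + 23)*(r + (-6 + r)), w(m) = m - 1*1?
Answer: 0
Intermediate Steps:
w(m) = -1 + m (w(m) = m - 1 = -1 + m)
l(r) = (-6 + 2*r)*(23 + r) (l(r) = (23 + r)*(-6 + 2*r) = (-6 + 2*r)*(23 + r))
(-61 - 342)*l(w(4)) = (-61 - 342)*(-138 + 2*(-1 + 4)² + 40*(-1 + 4)) = -403*(-138 + 2*3² + 40*3) = -403*(-138 + 2*9 + 120) = -403*(-138 + 18 + 120) = -403*0 = 0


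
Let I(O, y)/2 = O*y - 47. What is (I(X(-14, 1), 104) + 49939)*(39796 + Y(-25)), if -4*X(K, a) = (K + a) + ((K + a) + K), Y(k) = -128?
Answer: 2059760900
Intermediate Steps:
X(K, a) = -3*K/4 - a/2 (X(K, a) = -((K + a) + ((K + a) + K))/4 = -((K + a) + (a + 2*K))/4 = -(2*a + 3*K)/4 = -3*K/4 - a/2)
I(O, y) = -94 + 2*O*y (I(O, y) = 2*(O*y - 47) = 2*(-47 + O*y) = -94 + 2*O*y)
(I(X(-14, 1), 104) + 49939)*(39796 + Y(-25)) = ((-94 + 2*(-3/4*(-14) - 1/2*1)*104) + 49939)*(39796 - 128) = ((-94 + 2*(21/2 - 1/2)*104) + 49939)*39668 = ((-94 + 2*10*104) + 49939)*39668 = ((-94 + 2080) + 49939)*39668 = (1986 + 49939)*39668 = 51925*39668 = 2059760900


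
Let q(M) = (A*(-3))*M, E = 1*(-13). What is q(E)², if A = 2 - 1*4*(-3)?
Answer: 298116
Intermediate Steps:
A = 14 (A = 2 - 4*(-3) = 2 - 1*(-12) = 2 + 12 = 14)
E = -13
q(M) = -42*M (q(M) = (14*(-3))*M = -42*M)
q(E)² = (-42*(-13))² = 546² = 298116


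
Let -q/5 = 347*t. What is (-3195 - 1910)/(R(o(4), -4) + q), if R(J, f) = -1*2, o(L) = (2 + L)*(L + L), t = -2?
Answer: -5105/3468 ≈ -1.4720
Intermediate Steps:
o(L) = 2*L*(2 + L) (o(L) = (2 + L)*(2*L) = 2*L*(2 + L))
q = 3470 (q = -1735*(-2) = -5*(-694) = 3470)
R(J, f) = -2
(-3195 - 1910)/(R(o(4), -4) + q) = (-3195 - 1910)/(-2 + 3470) = -5105/3468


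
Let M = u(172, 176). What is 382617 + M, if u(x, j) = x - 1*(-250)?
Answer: 383039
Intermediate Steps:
u(x, j) = 250 + x (u(x, j) = x + 250 = 250 + x)
M = 422 (M = 250 + 172 = 422)
382617 + M = 382617 + 422 = 383039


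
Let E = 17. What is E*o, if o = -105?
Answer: -1785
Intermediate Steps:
E*o = 17*(-105) = -1785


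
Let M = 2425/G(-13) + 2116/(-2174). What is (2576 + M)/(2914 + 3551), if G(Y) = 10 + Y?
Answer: 5761187/21082365 ≈ 0.27327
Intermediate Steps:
M = -2639149/3261 (M = 2425/(10 - 13) + 2116/(-2174) = 2425/(-3) + 2116*(-1/2174) = 2425*(-⅓) - 1058/1087 = -2425/3 - 1058/1087 = -2639149/3261 ≈ -809.31)
(2576 + M)/(2914 + 3551) = (2576 - 2639149/3261)/(2914 + 3551) = (5761187/3261)/6465 = (5761187/3261)*(1/6465) = 5761187/21082365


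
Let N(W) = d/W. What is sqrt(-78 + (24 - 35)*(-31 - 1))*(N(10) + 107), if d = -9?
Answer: 1061*sqrt(274)/10 ≈ 1756.3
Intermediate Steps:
N(W) = -9/W
sqrt(-78 + (24 - 35)*(-31 - 1))*(N(10) + 107) = sqrt(-78 + (24 - 35)*(-31 - 1))*(-9/10 + 107) = sqrt(-78 - 11*(-32))*(-9*1/10 + 107) = sqrt(-78 + 352)*(-9/10 + 107) = sqrt(274)*(1061/10) = 1061*sqrt(274)/10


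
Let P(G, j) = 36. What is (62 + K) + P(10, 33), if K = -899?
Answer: -801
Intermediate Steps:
(62 + K) + P(10, 33) = (62 - 899) + 36 = -837 + 36 = -801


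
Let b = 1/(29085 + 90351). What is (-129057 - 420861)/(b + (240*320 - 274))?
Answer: -65680006248/9139959337 ≈ -7.1860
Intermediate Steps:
b = 1/119436 ≈ 8.3727e-6
(-129057 - 420861)/(b + (240*320 - 274)) = (-129057 - 420861)/(1/119436 + (240*320 - 274)) = -549918/(1/119436 + (76800 - 274)) = -549918/(1/119436 + 76526) = -549918/9139959337/119436 = -549918*119436/9139959337 = -65680006248/9139959337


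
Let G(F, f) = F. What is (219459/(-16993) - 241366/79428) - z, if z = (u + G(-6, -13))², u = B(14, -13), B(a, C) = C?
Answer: -254390821667/674860002 ≈ -376.95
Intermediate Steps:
u = -13
z = 361 (z = (-13 - 6)² = (-19)² = 361)
(219459/(-16993) - 241366/79428) - z = (219459/(-16993) - 241366/79428) - 1*361 = (219459*(-1/16993) - 241366*1/79428) - 361 = (-219459/16993 - 120683/39714) - 361 = -10766360945/674860002 - 361 = -254390821667/674860002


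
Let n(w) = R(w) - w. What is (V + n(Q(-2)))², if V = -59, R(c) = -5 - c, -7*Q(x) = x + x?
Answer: 207936/49 ≈ 4243.6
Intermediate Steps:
Q(x) = -2*x/7 (Q(x) = -(x + x)/7 = -2*x/7)
n(w) = -5 - 2*w (n(w) = (-5 - w) - w = -5 - 2*w)
(V + n(Q(-2)))² = (-59 + (-5 - (-4)*(-2)/7))² = (-59 + (-5 - 2*4/7))² = (-59 + (-5 - 8/7))² = (-59 - 43/7)² = (-456/7)² = 207936/49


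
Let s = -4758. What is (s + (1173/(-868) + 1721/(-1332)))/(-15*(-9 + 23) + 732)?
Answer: -688017709/75440484 ≈ -9.1200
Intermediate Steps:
(s + (1173/(-868) + 1721/(-1332)))/(-15*(-9 + 23) + 732) = (-4758 + (1173/(-868) + 1721/(-1332)))/(-15*(-9 + 23) + 732) = (-4758 + (1173*(-1/868) + 1721*(-1/1332)))/(-15*14 + 732) = (-4758 + (-1173/868 - 1721/1332))/(-210 + 732) = (-4758 - 382033/144522)/522 = -688017709/144522*1/522 = -688017709/75440484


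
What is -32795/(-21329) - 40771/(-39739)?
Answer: 310406452/121084733 ≈ 2.5635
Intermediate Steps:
-32795/(-21329) - 40771/(-39739) = -32795*(-1/21329) - 40771*(-1/39739) = 4685/3047 + 40771/39739 = 310406452/121084733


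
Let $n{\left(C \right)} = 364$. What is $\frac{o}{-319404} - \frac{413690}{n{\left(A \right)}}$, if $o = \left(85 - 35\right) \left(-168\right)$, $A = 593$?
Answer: $- \frac{5505465965}{4844294} \approx -1136.5$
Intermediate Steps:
$o = -8400$ ($o = 50 \left(-168\right) = -8400$)
$\frac{o}{-319404} - \frac{413690}{n{\left(A \right)}} = - \frac{8400}{-319404} - \frac{413690}{364} = \left(-8400\right) \left(- \frac{1}{319404}\right) - \frac{206845}{182} = \frac{700}{26617} - \frac{206845}{182} = - \frac{5505465965}{4844294}$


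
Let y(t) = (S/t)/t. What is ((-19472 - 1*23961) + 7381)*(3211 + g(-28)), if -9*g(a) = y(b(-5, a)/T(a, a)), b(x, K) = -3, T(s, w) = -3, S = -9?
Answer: -115799024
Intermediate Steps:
y(t) = -9/t² (y(t) = (-9/t)/t = -9/t²)
g(a) = 1 (g(a) = -(-1)/(-3/(-3))² = -(-1)/(-3*(-⅓))² = -(-1)/1² = -(-1) = -⅑*(-9) = 1)
((-19472 - 1*23961) + 7381)*(3211 + g(-28)) = ((-19472 - 1*23961) + 7381)*(3211 + 1) = ((-19472 - 23961) + 7381)*3212 = (-43433 + 7381)*3212 = -36052*3212 = -115799024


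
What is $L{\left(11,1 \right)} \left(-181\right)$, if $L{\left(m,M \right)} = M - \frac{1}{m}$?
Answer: $- \frac{1810}{11} \approx -164.55$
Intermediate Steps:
$L{\left(11,1 \right)} \left(-181\right) = \left(1 - \frac{1}{11}\right) \left(-181\right) = \frac{10}{11} \left(-181\right) = - \frac{1810}{11}$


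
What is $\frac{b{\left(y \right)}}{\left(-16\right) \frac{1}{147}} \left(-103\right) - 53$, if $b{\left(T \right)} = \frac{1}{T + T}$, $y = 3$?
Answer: $\frac{3351}{32} \approx 104.72$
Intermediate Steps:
$b{\left(T \right)} = \frac{1}{2 T}$
$\frac{b{\left(y \right)}}{\left(-16\right) \frac{1}{147}} \left(-103\right) - 53 = \frac{\frac{1}{2} \cdot \frac{1}{3}}{\left(-16\right) \frac{1}{147}} \left(-103\right) - 53 = \frac{1}{6 \left(- \frac{16}{147}\right)} \left(-103\right) - 53 = \frac{1}{6} \left(- \frac{147}{16}\right) \left(-103\right) - 53 = \left(- \frac{49}{32}\right) \left(-103\right) - 53 = \frac{5047}{32} - 53 = \frac{3351}{32}$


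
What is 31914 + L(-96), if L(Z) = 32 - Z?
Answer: 32042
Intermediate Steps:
31914 + L(-96) = 31914 + (32 - 1*(-96)) = 31914 + (32 + 96) = 31914 + 128 = 32042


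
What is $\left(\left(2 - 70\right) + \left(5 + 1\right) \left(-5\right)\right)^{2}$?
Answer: $9604$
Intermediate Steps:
$\left(\left(2 - 70\right) + \left(5 + 1\right) \left(-5\right)\right)^{2} = \left(\left(2 - 70\right) + 6 \left(-5\right)\right)^{2} = \left(-68 - 30\right)^{2} = \left(-98\right)^{2} = 9604$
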